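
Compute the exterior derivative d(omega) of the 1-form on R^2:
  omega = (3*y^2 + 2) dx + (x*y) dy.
d(omega) = (-5*y) dx ∧ dy

For a 1-form omega = sum_i f_i dx_i, the exterior derivative is
  d(omega) = sum_{i < j} (∂f_j/∂x_i - ∂f_i/∂x_j) dx_i ∧ dx_j.
  coefficient of dx ∧ dy: ∂f_2/∂x - ∂f_1/∂y = ∂(x*y)/∂x - ∂(3*y^2 + 2)/∂y = -5*y
Assembling: d(omega) = (-5*y) dx ∧ dy.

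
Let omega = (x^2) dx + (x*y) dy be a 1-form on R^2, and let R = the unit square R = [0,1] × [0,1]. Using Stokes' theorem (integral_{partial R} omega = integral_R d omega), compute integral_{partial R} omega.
integral_(partial R) omega = 1/2

Stokes: integral_partial_R omega = integral_R d omega with d omega = (∂Q/∂x - ∂P/∂y) dx ∧ dy.
  ∂Q/∂x = y
  ∂P/∂y = 0
  integrand = ∂Q/∂x - ∂P/∂y = y.
Integrating over R: integral_0^1 integral_0^1 (y) dx dy = 1/2.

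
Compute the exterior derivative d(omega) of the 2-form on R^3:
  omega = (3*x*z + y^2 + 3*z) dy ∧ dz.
d(omega) = (3*z) dx ∧ dy ∧ dz

For a 2-form omega = sum_{i<j} g_{ij} dx_i ∧ dx_j, the exterior derivative is
  d(omega) = sum_{i<j} d(g_{ij}) ∧ dx_i ∧ dx_j = sum_{i<j, k} (∂g_{ij}/∂x_k) dx_k ∧ dx_i ∧ dx_j.
Expand each term, using dx_k ∧ dx_i ∧ dx_j = sgn(permutation) dx_{(a)} ∧ dx_{(b)} ∧ dx_{(c)} with (a < b < c) sorted:
  d(3*x*z + y^2 + 3*z) includes (∂/∂x)(3*x*z + y^2 + 3*z) dx = (3*z) dx, which multiplied by dy ∧ dz gives (3*z) dx ∧ dy ∧ dz
Collecting like 3-forms: d(omega) = (3*z) dx ∧ dy ∧ dz.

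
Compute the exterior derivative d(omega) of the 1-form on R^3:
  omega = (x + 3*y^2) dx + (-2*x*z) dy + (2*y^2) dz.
d(omega) = (-6*y - 2*z) dx ∧ dy + (2*x + 4*y) dy ∧ dz

For a 1-form omega = sum_i f_i dx_i, the exterior derivative is
  d(omega) = sum_{i < j} (∂f_j/∂x_i - ∂f_i/∂x_j) dx_i ∧ dx_j.
  coefficient of dx ∧ dy: ∂f_2/∂x - ∂f_1/∂y = ∂(-2*x*z)/∂x - ∂(x + 3*y^2)/∂y = -6*y - 2*z
  coefficient of dy ∧ dz: ∂f_3/∂y - ∂f_2/∂z = ∂(2*y^2)/∂y - ∂(-2*x*z)/∂z = 2*x + 4*y
Assembling: d(omega) = (-6*y - 2*z) dx ∧ dy + (2*x + 4*y) dy ∧ dz.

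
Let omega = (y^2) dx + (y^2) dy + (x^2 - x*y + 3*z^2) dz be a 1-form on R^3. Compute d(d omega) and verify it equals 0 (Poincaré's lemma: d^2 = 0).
d(d omega) = 0

Step 1: d omega = sum_{i<j} (∂f_j/∂x_i - ∂f_i/∂x_j) dx_i ∧ dx_j:
  coeff of dx ∧ dy: -2*y
  coeff of dx ∧ dz: 2*x - y
  coeff of dy ∧ dz: -x
Step 2: Apply d again to each 2-form coefficient. The only possible 3-form in R^3 is dx ∧ dy ∧ dz, with coefficient
  ∂(coeff of dy∧dz)/∂x - ∂(coeff of dx∧dz)/∂y + ∂(coeff of dx∧dy)/∂z
  = ∂/∂x (-x) - ∂/∂y (2*x - y) + ∂/∂z (-2*y).
Each of these terms simplifies to sums of mixed partials that cancel in pairs. The result is 0 (by equality of mixed partials for smooth functions — Schwarz / Clairaut).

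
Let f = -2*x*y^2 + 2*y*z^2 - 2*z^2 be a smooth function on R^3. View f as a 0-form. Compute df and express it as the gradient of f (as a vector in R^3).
df = (-2*y^2) dx + (-4*x*y + 2*z^2) dy + (4*z*(y - 1)) dz; grad f = (-2*y^2, -4*x*y + 2*z^2, 4*z*(y - 1))

For a 0-form f, d f = (∂f/∂x) dx + (∂f/∂y) dy + (∂f/∂z) dz. The components of the vector representation are exactly the entries of grad f in Cartesian coordinates:
  ∂f/∂x = -2*y^2
  ∂f/∂y = -4*x*y + 2*z^2
  ∂f/∂z = 4*z*(y - 1).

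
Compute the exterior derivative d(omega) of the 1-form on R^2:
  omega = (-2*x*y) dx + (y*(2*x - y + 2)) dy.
d(omega) = (2*x + 2*y) dx ∧ dy

For a 1-form omega = sum_i f_i dx_i, the exterior derivative is
  d(omega) = sum_{i < j} (∂f_j/∂x_i - ∂f_i/∂x_j) dx_i ∧ dx_j.
  coefficient of dx ∧ dy: ∂f_2/∂x - ∂f_1/∂y = ∂(y*(2*x - y + 2))/∂x - ∂(-2*x*y)/∂y = 2*x + 2*y
Assembling: d(omega) = (2*x + 2*y) dx ∧ dy.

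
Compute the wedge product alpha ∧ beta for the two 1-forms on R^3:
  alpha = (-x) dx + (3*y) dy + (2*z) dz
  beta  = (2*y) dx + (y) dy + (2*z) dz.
alpha ∧ beta = (-y*(x + 6*y)) dx ∧ dy + (-2*z*(x + 2*y)) dx ∧ dz + (4*y*z) dy ∧ dz

Distribute the wedge, using dx_i ∧ dx_j = -dx_j ∧ dx_i and dx_i ∧ dx_i = 0. For each pair (i, j) with i < j, the coefficient of dx_i ∧ dx_j in alpha ∧ beta is (alpha_i * beta_j - alpha_j * beta_i). Collecting: alpha ∧ beta = (-y*(x + 6*y)) dx ∧ dy + (-2*z*(x + 2*y)) dx ∧ dz + (4*y*z) dy ∧ dz.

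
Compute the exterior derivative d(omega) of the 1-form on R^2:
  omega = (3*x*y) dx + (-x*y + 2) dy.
d(omega) = (-3*x - y) dx ∧ dy

For a 1-form omega = sum_i f_i dx_i, the exterior derivative is
  d(omega) = sum_{i < j} (∂f_j/∂x_i - ∂f_i/∂x_j) dx_i ∧ dx_j.
  coefficient of dx ∧ dy: ∂f_2/∂x - ∂f_1/∂y = ∂(-x*y + 2)/∂x - ∂(3*x*y)/∂y = -3*x - y
Assembling: d(omega) = (-3*x - y) dx ∧ dy.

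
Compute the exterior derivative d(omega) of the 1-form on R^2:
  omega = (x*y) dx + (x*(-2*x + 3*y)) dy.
d(omega) = (-5*x + 3*y) dx ∧ dy

For a 1-form omega = sum_i f_i dx_i, the exterior derivative is
  d(omega) = sum_{i < j} (∂f_j/∂x_i - ∂f_i/∂x_j) dx_i ∧ dx_j.
  coefficient of dx ∧ dy: ∂f_2/∂x - ∂f_1/∂y = ∂(x*(-2*x + 3*y))/∂x - ∂(x*y)/∂y = -5*x + 3*y
Assembling: d(omega) = (-5*x + 3*y) dx ∧ dy.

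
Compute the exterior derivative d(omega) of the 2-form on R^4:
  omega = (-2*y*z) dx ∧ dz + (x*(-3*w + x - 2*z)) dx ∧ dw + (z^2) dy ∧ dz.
d(omega) = (2*z) dx ∧ dy ∧ dz + (2*x) dx ∧ dz ∧ dw

For a 2-form omega = sum_{i<j} g_{ij} dx_i ∧ dx_j, the exterior derivative is
  d(omega) = sum_{i<j} d(g_{ij}) ∧ dx_i ∧ dx_j = sum_{i<j, k} (∂g_{ij}/∂x_k) dx_k ∧ dx_i ∧ dx_j.
Expand each term, using dx_k ∧ dx_i ∧ dx_j = sgn(permutation) dx_{(a)} ∧ dx_{(b)} ∧ dx_{(c)} with (a < b < c) sorted:
  d(-2*y*z) includes (∂/∂y)(-2*y*z) dy = (-2*z) dy, which multiplied by dx ∧ dz gives (2*z) dx ∧ dy ∧ dz
  d(x*(-3*w + x - 2*z)) includes (∂/∂z)(x*(-3*w + x - 2*z)) dz = (-2*x) dz, which multiplied by dx ∧ dw gives (2*x) dx ∧ dz ∧ dw
Collecting like 3-forms: d(omega) = (2*z) dx ∧ dy ∧ dz + (2*x) dx ∧ dz ∧ dw.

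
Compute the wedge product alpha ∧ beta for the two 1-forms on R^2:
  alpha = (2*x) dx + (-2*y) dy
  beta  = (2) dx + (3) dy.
alpha ∧ beta = (6*x + 4*y) dx ∧ dy

Distribute the wedge, using dx_i ∧ dx_j = -dx_j ∧ dx_i and dx_i ∧ dx_i = 0. For each pair (i, j) with i < j, the coefficient of dx_i ∧ dx_j in alpha ∧ beta is (alpha_i * beta_j - alpha_j * beta_i). Collecting: alpha ∧ beta = (6*x + 4*y) dx ∧ dy.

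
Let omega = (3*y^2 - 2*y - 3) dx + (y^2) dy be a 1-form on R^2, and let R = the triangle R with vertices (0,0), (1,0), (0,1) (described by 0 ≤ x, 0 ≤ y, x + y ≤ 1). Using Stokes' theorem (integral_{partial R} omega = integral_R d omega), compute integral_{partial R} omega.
integral_(partial R) omega = 0

Stokes: integral_partial_R omega = integral_R d omega with d omega = (∂Q/∂x - ∂P/∂y) dx ∧ dy.
  ∂Q/∂x = 0
  ∂P/∂y = 6*y - 2
  integrand = ∂Q/∂x - ∂P/∂y = 2 - 6*y.
Integrating over R: integral_0^1 integral_0^{1-x} (2 - 6*y) dy dx = 0.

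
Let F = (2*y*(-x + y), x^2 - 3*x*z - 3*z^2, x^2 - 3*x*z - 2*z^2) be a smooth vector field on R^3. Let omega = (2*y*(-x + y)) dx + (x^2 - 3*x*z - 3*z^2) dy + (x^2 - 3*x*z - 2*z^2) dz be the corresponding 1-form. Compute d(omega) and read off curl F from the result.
d(omega) = (3*x + 6*z) dy ∧ dz + (-2*x + 3*z) dz ∧ dx + (4*x - 4*y - 3*z) dx ∧ dy; curl F = (3*x + 6*z, -2*x + 3*z, 4*x - 4*y - 3*z)

d omega = sum_{i<j} (∂f_j/∂x_i - ∂f_i/∂x_j) dx_i ∧ dx_j. Under the identification (dy ∧ dz, dz ∧ dx, dx ∧ dy) ↔ (e_x, e_y, e_z), the coefficients are exactly the components of curl F. Compute:
  ∂R/∂y - ∂Q/∂z = (0) - (-3*x - 6*z) = 3*x + 6*z
  ∂P/∂z - ∂R/∂x = (0) - (2*x - 3*z) = -2*x + 3*z
  ∂Q/∂x - ∂P/∂y = (2*x - 3*z) - (-2*x + 4*y) = 4*x - 4*y - 3*z.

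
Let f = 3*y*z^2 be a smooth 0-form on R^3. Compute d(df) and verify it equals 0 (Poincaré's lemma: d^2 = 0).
d(df) = 0

Step 1: df = sum_i (∂f/∂x_i) dx_i = (0) dx + (3*z^2) dy + (6*y*z) dz.
Step 2: Apply d again. Using the 1-form formula, the coefficient of dx ∧ dy in d(df) is ∂^2 f/∂x ∂y - ∂^2 f/∂y ∂x = (0) - (0) = 0 (equality of mixed partials for smooth f).
Similarly for dx ∧ dz and dy ∧ dz — all coefficients vanish. So d(df) = 0.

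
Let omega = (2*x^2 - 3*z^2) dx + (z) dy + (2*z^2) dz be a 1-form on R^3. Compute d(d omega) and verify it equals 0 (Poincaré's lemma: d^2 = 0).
d(d omega) = 0

Step 1: d omega = sum_{i<j} (∂f_j/∂x_i - ∂f_i/∂x_j) dx_i ∧ dx_j:
  coeff of dx ∧ dy: 0
  coeff of dx ∧ dz: 6*z
  coeff of dy ∧ dz: -1
Step 2: Apply d again to each 2-form coefficient. The only possible 3-form in R^3 is dx ∧ dy ∧ dz, with coefficient
  ∂(coeff of dy∧dz)/∂x - ∂(coeff of dx∧dz)/∂y + ∂(coeff of dx∧dy)/∂z
  = ∂/∂x (-1) - ∂/∂y (6*z) + ∂/∂z (0).
Each of these terms simplifies to sums of mixed partials that cancel in pairs. The result is 0 (by equality of mixed partials for smooth functions — Schwarz / Clairaut).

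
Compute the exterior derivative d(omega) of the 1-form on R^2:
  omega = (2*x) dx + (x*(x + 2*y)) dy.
d(omega) = (2*x + 2*y) dx ∧ dy

For a 1-form omega = sum_i f_i dx_i, the exterior derivative is
  d(omega) = sum_{i < j} (∂f_j/∂x_i - ∂f_i/∂x_j) dx_i ∧ dx_j.
  coefficient of dx ∧ dy: ∂f_2/∂x - ∂f_1/∂y = ∂(x*(x + 2*y))/∂x - ∂(2*x)/∂y = 2*x + 2*y
Assembling: d(omega) = (2*x + 2*y) dx ∧ dy.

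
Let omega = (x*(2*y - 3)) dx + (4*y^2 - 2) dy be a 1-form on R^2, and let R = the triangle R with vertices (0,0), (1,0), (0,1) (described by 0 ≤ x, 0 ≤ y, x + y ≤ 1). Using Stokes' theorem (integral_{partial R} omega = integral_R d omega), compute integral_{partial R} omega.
integral_(partial R) omega = -1/3

Stokes: integral_partial_R omega = integral_R d omega with d omega = (∂Q/∂x - ∂P/∂y) dx ∧ dy.
  ∂Q/∂x = 0
  ∂P/∂y = 2*x
  integrand = ∂Q/∂x - ∂P/∂y = -2*x.
Integrating over R: integral_0^1 integral_0^{1-x} (-2*x) dy dx = -1/3.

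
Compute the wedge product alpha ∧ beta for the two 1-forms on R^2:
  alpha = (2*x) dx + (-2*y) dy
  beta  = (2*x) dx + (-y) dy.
alpha ∧ beta = (2*x*y) dx ∧ dy

Distribute the wedge, using dx_i ∧ dx_j = -dx_j ∧ dx_i and dx_i ∧ dx_i = 0. For each pair (i, j) with i < j, the coefficient of dx_i ∧ dx_j in alpha ∧ beta is (alpha_i * beta_j - alpha_j * beta_i). Collecting: alpha ∧ beta = (2*x*y) dx ∧ dy.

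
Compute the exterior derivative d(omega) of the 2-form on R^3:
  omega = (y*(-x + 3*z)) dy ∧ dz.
d(omega) = (-y) dx ∧ dy ∧ dz

For a 2-form omega = sum_{i<j} g_{ij} dx_i ∧ dx_j, the exterior derivative is
  d(omega) = sum_{i<j} d(g_{ij}) ∧ dx_i ∧ dx_j = sum_{i<j, k} (∂g_{ij}/∂x_k) dx_k ∧ dx_i ∧ dx_j.
Expand each term, using dx_k ∧ dx_i ∧ dx_j = sgn(permutation) dx_{(a)} ∧ dx_{(b)} ∧ dx_{(c)} with (a < b < c) sorted:
  d(y*(-x + 3*z)) includes (∂/∂x)(y*(-x + 3*z)) dx = (-y) dx, which multiplied by dy ∧ dz gives (-y) dx ∧ dy ∧ dz
Collecting like 3-forms: d(omega) = (-y) dx ∧ dy ∧ dz.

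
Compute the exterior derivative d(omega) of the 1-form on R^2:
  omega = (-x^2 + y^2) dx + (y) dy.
d(omega) = (-2*y) dx ∧ dy

For a 1-form omega = sum_i f_i dx_i, the exterior derivative is
  d(omega) = sum_{i < j} (∂f_j/∂x_i - ∂f_i/∂x_j) dx_i ∧ dx_j.
  coefficient of dx ∧ dy: ∂f_2/∂x - ∂f_1/∂y = ∂(y)/∂x - ∂(-x^2 + y^2)/∂y = -2*y
Assembling: d(omega) = (-2*y) dx ∧ dy.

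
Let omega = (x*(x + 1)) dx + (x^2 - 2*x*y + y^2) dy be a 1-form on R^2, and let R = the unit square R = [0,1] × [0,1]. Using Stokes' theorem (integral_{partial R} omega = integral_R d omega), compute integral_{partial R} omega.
integral_(partial R) omega = 0

Stokes: integral_partial_R omega = integral_R d omega with d omega = (∂Q/∂x - ∂P/∂y) dx ∧ dy.
  ∂Q/∂x = 2*x - 2*y
  ∂P/∂y = 0
  integrand = ∂Q/∂x - ∂P/∂y = 2*x - 2*y.
Integrating over R: integral_0^1 integral_0^1 (2*x - 2*y) dx dy = 0.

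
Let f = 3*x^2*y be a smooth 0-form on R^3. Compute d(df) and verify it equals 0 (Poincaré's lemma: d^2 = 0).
d(df) = 0

Step 1: df = sum_i (∂f/∂x_i) dx_i = (6*x*y) dx + (3*x^2) dy + (0) dz.
Step 2: Apply d again. Using the 1-form formula, the coefficient of dx ∧ dy in d(df) is ∂^2 f/∂x ∂y - ∂^2 f/∂y ∂x = (6*x) - (6*x) = 0 (equality of mixed partials for smooth f).
Similarly for dx ∧ dz and dy ∧ dz — all coefficients vanish. So d(df) = 0.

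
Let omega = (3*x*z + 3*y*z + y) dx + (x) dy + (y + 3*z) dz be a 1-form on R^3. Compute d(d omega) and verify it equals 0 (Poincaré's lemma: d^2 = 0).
d(d omega) = 0

Step 1: d omega = sum_{i<j} (∂f_j/∂x_i - ∂f_i/∂x_j) dx_i ∧ dx_j:
  coeff of dx ∧ dy: -3*z
  coeff of dx ∧ dz: -3*x - 3*y
  coeff of dy ∧ dz: 1
Step 2: Apply d again to each 2-form coefficient. The only possible 3-form in R^3 is dx ∧ dy ∧ dz, with coefficient
  ∂(coeff of dy∧dz)/∂x - ∂(coeff of dx∧dz)/∂y + ∂(coeff of dx∧dy)/∂z
  = ∂/∂x (1) - ∂/∂y (-3*x - 3*y) + ∂/∂z (-3*z).
Each of these terms simplifies to sums of mixed partials that cancel in pairs. The result is 0 (by equality of mixed partials for smooth functions — Schwarz / Clairaut).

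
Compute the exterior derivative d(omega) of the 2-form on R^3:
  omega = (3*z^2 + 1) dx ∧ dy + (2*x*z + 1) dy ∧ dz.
d(omega) = (8*z) dx ∧ dy ∧ dz

For a 2-form omega = sum_{i<j} g_{ij} dx_i ∧ dx_j, the exterior derivative is
  d(omega) = sum_{i<j} d(g_{ij}) ∧ dx_i ∧ dx_j = sum_{i<j, k} (∂g_{ij}/∂x_k) dx_k ∧ dx_i ∧ dx_j.
Expand each term, using dx_k ∧ dx_i ∧ dx_j = sgn(permutation) dx_{(a)} ∧ dx_{(b)} ∧ dx_{(c)} with (a < b < c) sorted:
  d(3*z^2 + 1) includes (∂/∂z)(3*z^2 + 1) dz = (6*z) dz, which multiplied by dx ∧ dy gives (6*z) dx ∧ dy ∧ dz
  d(2*x*z + 1) includes (∂/∂x)(2*x*z + 1) dx = (2*z) dx, which multiplied by dy ∧ dz gives (2*z) dx ∧ dy ∧ dz
Collecting like 3-forms: d(omega) = (8*z) dx ∧ dy ∧ dz.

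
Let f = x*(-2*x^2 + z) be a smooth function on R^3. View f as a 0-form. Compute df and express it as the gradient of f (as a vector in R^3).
df = (-6*x^2 + z) dx + (0) dy + (x) dz; grad f = (-6*x^2 + z, 0, x)

For a 0-form f, d f = (∂f/∂x) dx + (∂f/∂y) dy + (∂f/∂z) dz. The components of the vector representation are exactly the entries of grad f in Cartesian coordinates:
  ∂f/∂x = -6*x^2 + z
  ∂f/∂y = 0
  ∂f/∂z = x.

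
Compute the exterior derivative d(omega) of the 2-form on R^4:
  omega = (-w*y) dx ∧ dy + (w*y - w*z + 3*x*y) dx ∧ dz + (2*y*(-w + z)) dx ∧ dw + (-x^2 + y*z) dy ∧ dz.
d(omega) = (2*w - y - 2*z) dx ∧ dy ∧ dw + (-w - 5*x) dx ∧ dy ∧ dz + (-y - z) dx ∧ dz ∧ dw

For a 2-form omega = sum_{i<j} g_{ij} dx_i ∧ dx_j, the exterior derivative is
  d(omega) = sum_{i<j} d(g_{ij}) ∧ dx_i ∧ dx_j = sum_{i<j, k} (∂g_{ij}/∂x_k) dx_k ∧ dx_i ∧ dx_j.
Expand each term, using dx_k ∧ dx_i ∧ dx_j = sgn(permutation) dx_{(a)} ∧ dx_{(b)} ∧ dx_{(c)} with (a < b < c) sorted:
  d(-w*y) includes (∂/∂w)(-w*y) dw = (-y) dw, which multiplied by dx ∧ dy gives (-y) dx ∧ dy ∧ dw
  d(w*y - w*z + 3*x*y) includes (∂/∂y)(w*y - w*z + 3*x*y) dy = (w + 3*x) dy, which multiplied by dx ∧ dz gives (-w - 3*x) dx ∧ dy ∧ dz
  d(w*y - w*z + 3*x*y) includes (∂/∂w)(w*y - w*z + 3*x*y) dw = (y - z) dw, which multiplied by dx ∧ dz gives (y - z) dx ∧ dz ∧ dw
  d(2*y*(-w + z)) includes (∂/∂y)(2*y*(-w + z)) dy = (-2*w + 2*z) dy, which multiplied by dx ∧ dw gives (2*w - 2*z) dx ∧ dy ∧ dw
  d(2*y*(-w + z)) includes (∂/∂z)(2*y*(-w + z)) dz = (2*y) dz, which multiplied by dx ∧ dw gives (-2*y) dx ∧ dz ∧ dw
  d(-x^2 + y*z) includes (∂/∂x)(-x^2 + y*z) dx = (-2*x) dx, which multiplied by dy ∧ dz gives (-2*x) dx ∧ dy ∧ dz
Collecting like 3-forms: d(omega) = (2*w - y - 2*z) dx ∧ dy ∧ dw + (-w - 5*x) dx ∧ dy ∧ dz + (-y - z) dx ∧ dz ∧ dw.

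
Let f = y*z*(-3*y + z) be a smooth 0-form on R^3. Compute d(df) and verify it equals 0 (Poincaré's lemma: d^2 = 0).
d(df) = 0

Step 1: df = sum_i (∂f/∂x_i) dx_i = (0) dx + (z*(-6*y + z)) dy + (y*(-3*y + 2*z)) dz.
Step 2: Apply d again. Using the 1-form formula, the coefficient of dx ∧ dy in d(df) is ∂^2 f/∂x ∂y - ∂^2 f/∂y ∂x = (0) - (0) = 0 (equality of mixed partials for smooth f).
Similarly for dx ∧ dz and dy ∧ dz — all coefficients vanish. So d(df) = 0.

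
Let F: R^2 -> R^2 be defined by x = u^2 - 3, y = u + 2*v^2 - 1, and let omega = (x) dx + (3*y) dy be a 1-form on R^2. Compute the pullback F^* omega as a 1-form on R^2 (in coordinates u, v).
F^* omega = (2*u^3 - 3*u + 6*v^2 - 3) du + (12*v*(u + 2*v^2 - 1)) dv

Using F^*(f dg) = (f ∘ F) d(g ∘ F), substitute each coordinate x_i by F_i(u, v) in f_i, and replace dx_i by d F_i = (∂F_i/∂u) du + (∂F_i/∂v) dv.
  For the x component: f_1(F) = u^2 - 3; d F_1 = (2*u) du + (0) dv
  For the y component: f_2(F) = 3*u + 6*v^2 - 3; d F_2 = (1) du + (4*v) dv
Combining and collecting du, dv coefficients:
  coeff of du: 2*u^3 - 3*u + 6*v^2 - 3
  coeff of dv: 12*v*(u + 2*v^2 - 1)
F^* omega = (2*u^3 - 3*u + 6*v^2 - 3) du + (12*v*(u + 2*v^2 - 1)) dv.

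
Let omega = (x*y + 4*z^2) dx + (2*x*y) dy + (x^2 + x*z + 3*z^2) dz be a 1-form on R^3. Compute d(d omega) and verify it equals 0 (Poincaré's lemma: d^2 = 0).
d(d omega) = 0

Step 1: d omega = sum_{i<j} (∂f_j/∂x_i - ∂f_i/∂x_j) dx_i ∧ dx_j:
  coeff of dx ∧ dy: -x + 2*y
  coeff of dx ∧ dz: 2*x - 7*z
  coeff of dy ∧ dz: 0
Step 2: Apply d again to each 2-form coefficient. The only possible 3-form in R^3 is dx ∧ dy ∧ dz, with coefficient
  ∂(coeff of dy∧dz)/∂x - ∂(coeff of dx∧dz)/∂y + ∂(coeff of dx∧dy)/∂z
  = ∂/∂x (0) - ∂/∂y (2*x - 7*z) + ∂/∂z (-x + 2*y).
Each of these terms simplifies to sums of mixed partials that cancel in pairs. The result is 0 (by equality of mixed partials for smooth functions — Schwarz / Clairaut).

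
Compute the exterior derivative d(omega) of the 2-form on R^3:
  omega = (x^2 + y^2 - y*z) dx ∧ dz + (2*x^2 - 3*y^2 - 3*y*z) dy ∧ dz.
d(omega) = (4*x - 2*y + z) dx ∧ dy ∧ dz

For a 2-form omega = sum_{i<j} g_{ij} dx_i ∧ dx_j, the exterior derivative is
  d(omega) = sum_{i<j} d(g_{ij}) ∧ dx_i ∧ dx_j = sum_{i<j, k} (∂g_{ij}/∂x_k) dx_k ∧ dx_i ∧ dx_j.
Expand each term, using dx_k ∧ dx_i ∧ dx_j = sgn(permutation) dx_{(a)} ∧ dx_{(b)} ∧ dx_{(c)} with (a < b < c) sorted:
  d(x^2 + y^2 - y*z) includes (∂/∂y)(x^2 + y^2 - y*z) dy = (2*y - z) dy, which multiplied by dx ∧ dz gives (-2*y + z) dx ∧ dy ∧ dz
  d(2*x^2 - 3*y^2 - 3*y*z) includes (∂/∂x)(2*x^2 - 3*y^2 - 3*y*z) dx = (4*x) dx, which multiplied by dy ∧ dz gives (4*x) dx ∧ dy ∧ dz
Collecting like 3-forms: d(omega) = (4*x - 2*y + z) dx ∧ dy ∧ dz.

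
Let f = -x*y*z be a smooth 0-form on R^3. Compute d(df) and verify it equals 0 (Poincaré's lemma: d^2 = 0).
d(df) = 0

Step 1: df = sum_i (∂f/∂x_i) dx_i = (-y*z) dx + (-x*z) dy + (-x*y) dz.
Step 2: Apply d again. Using the 1-form formula, the coefficient of dx ∧ dy in d(df) is ∂^2 f/∂x ∂y - ∂^2 f/∂y ∂x = (-z) - (-z) = 0 (equality of mixed partials for smooth f).
Similarly for dx ∧ dz and dy ∧ dz — all coefficients vanish. So d(df) = 0.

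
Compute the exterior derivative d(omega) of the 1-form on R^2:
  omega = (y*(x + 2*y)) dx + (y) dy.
d(omega) = (-x - 4*y) dx ∧ dy

For a 1-form omega = sum_i f_i dx_i, the exterior derivative is
  d(omega) = sum_{i < j} (∂f_j/∂x_i - ∂f_i/∂x_j) dx_i ∧ dx_j.
  coefficient of dx ∧ dy: ∂f_2/∂x - ∂f_1/∂y = ∂(y)/∂x - ∂(y*(x + 2*y))/∂y = -x - 4*y
Assembling: d(omega) = (-x - 4*y) dx ∧ dy.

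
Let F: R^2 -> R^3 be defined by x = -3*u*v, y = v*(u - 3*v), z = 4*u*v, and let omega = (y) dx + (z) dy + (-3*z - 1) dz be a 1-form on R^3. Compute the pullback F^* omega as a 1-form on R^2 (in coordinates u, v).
F^* omega = (v*(-47*u*v + 9*v^2 - 4)) du + (u*(-47*u*v - 15*v^2 - 4)) dv

Using F^*(f dg) = (f ∘ F) d(g ∘ F), substitute each coordinate x_i by F_i(u, v) in f_i, and replace dx_i by d F_i = (∂F_i/∂u) du + (∂F_i/∂v) dv.
  For the x component: f_1(F) = v*(u - 3*v); d F_1 = (-3*v) du + (-3*u) dv
  For the y component: f_2(F) = 4*u*v; d F_2 = (v) du + (u - 6*v) dv
  For the z component: f_3(F) = -12*u*v - 1; d F_3 = (4*v) du + (4*u) dv
Combining and collecting du, dv coefficients:
  coeff of du: v*(-47*u*v + 9*v^2 - 4)
  coeff of dv: u*(-47*u*v - 15*v^2 - 4)
F^* omega = (v*(-47*u*v + 9*v^2 - 4)) du + (u*(-47*u*v - 15*v^2 - 4)) dv.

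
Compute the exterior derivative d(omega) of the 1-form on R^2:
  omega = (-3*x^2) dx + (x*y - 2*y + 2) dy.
d(omega) = (y) dx ∧ dy

For a 1-form omega = sum_i f_i dx_i, the exterior derivative is
  d(omega) = sum_{i < j} (∂f_j/∂x_i - ∂f_i/∂x_j) dx_i ∧ dx_j.
  coefficient of dx ∧ dy: ∂f_2/∂x - ∂f_1/∂y = ∂(x*y - 2*y + 2)/∂x - ∂(-3*x^2)/∂y = y
Assembling: d(omega) = (y) dx ∧ dy.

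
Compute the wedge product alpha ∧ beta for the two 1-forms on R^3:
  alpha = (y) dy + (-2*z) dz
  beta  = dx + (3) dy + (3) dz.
alpha ∧ beta = (-y) dx ∧ dy + (3*y + 6*z) dy ∧ dz + (2*z) dx ∧ dz

Distribute the wedge, using dx_i ∧ dx_j = -dx_j ∧ dx_i and dx_i ∧ dx_i = 0. For each pair (i, j) with i < j, the coefficient of dx_i ∧ dx_j in alpha ∧ beta is (alpha_i * beta_j - alpha_j * beta_i). Collecting: alpha ∧ beta = (-y) dx ∧ dy + (3*y + 6*z) dy ∧ dz + (2*z) dx ∧ dz.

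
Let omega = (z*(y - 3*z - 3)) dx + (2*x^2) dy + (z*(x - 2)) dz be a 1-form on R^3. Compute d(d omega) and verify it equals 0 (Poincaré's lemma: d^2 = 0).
d(d omega) = 0

Step 1: d omega = sum_{i<j} (∂f_j/∂x_i - ∂f_i/∂x_j) dx_i ∧ dx_j:
  coeff of dx ∧ dy: 4*x - z
  coeff of dx ∧ dz: -y + 7*z + 3
  coeff of dy ∧ dz: 0
Step 2: Apply d again to each 2-form coefficient. The only possible 3-form in R^3 is dx ∧ dy ∧ dz, with coefficient
  ∂(coeff of dy∧dz)/∂x - ∂(coeff of dx∧dz)/∂y + ∂(coeff of dx∧dy)/∂z
  = ∂/∂x (0) - ∂/∂y (-y + 7*z + 3) + ∂/∂z (4*x - z).
Each of these terms simplifies to sums of mixed partials that cancel in pairs. The result is 0 (by equality of mixed partials for smooth functions — Schwarz / Clairaut).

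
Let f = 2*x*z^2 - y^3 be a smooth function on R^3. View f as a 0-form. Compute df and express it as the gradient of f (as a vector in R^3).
df = (2*z^2) dx + (-3*y^2) dy + (4*x*z) dz; grad f = (2*z^2, -3*y^2, 4*x*z)

For a 0-form f, d f = (∂f/∂x) dx + (∂f/∂y) dy + (∂f/∂z) dz. The components of the vector representation are exactly the entries of grad f in Cartesian coordinates:
  ∂f/∂x = 2*z^2
  ∂f/∂y = -3*y^2
  ∂f/∂z = 4*x*z.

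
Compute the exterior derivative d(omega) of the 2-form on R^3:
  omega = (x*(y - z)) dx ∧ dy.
d(omega) = (-x) dx ∧ dy ∧ dz

For a 2-form omega = sum_{i<j} g_{ij} dx_i ∧ dx_j, the exterior derivative is
  d(omega) = sum_{i<j} d(g_{ij}) ∧ dx_i ∧ dx_j = sum_{i<j, k} (∂g_{ij}/∂x_k) dx_k ∧ dx_i ∧ dx_j.
Expand each term, using dx_k ∧ dx_i ∧ dx_j = sgn(permutation) dx_{(a)} ∧ dx_{(b)} ∧ dx_{(c)} with (a < b < c) sorted:
  d(x*(y - z)) includes (∂/∂z)(x*(y - z)) dz = (-x) dz, which multiplied by dx ∧ dy gives (-x) dx ∧ dy ∧ dz
Collecting like 3-forms: d(omega) = (-x) dx ∧ dy ∧ dz.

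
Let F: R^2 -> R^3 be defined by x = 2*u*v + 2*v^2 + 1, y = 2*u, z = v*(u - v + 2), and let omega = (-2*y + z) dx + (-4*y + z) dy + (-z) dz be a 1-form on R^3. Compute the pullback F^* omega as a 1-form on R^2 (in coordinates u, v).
F^* omega = (u*v^2 - 6*u*v - 16*u - v^3 + 4*v) du + (u^2*v - 8*u^2 + 5*u*v^2 - 16*u*v - 6*v^3 + 14*v^2 - 4*v) dv

Using F^*(f dg) = (f ∘ F) d(g ∘ F), substitute each coordinate x_i by F_i(u, v) in f_i, and replace dx_i by d F_i = (∂F_i/∂u) du + (∂F_i/∂v) dv.
  For the x component: f_1(F) = u*v - 4*u - v^2 + 2*v; d F_1 = (2*v) du + (2*u + 4*v) dv
  For the y component: f_2(F) = u*v - 8*u - v^2 + 2*v; d F_2 = (2) du + (0) dv
  For the z component: f_3(F) = v*(-u + v - 2); d F_3 = (v) du + (u - 2*v + 2) dv
Combining and collecting du, dv coefficients:
  coeff of du: u*v^2 - 6*u*v - 16*u - v^3 + 4*v
  coeff of dv: u^2*v - 8*u^2 + 5*u*v^2 - 16*u*v - 6*v^3 + 14*v^2 - 4*v
F^* omega = (u*v^2 - 6*u*v - 16*u - v^3 + 4*v) du + (u^2*v - 8*u^2 + 5*u*v^2 - 16*u*v - 6*v^3 + 14*v^2 - 4*v) dv.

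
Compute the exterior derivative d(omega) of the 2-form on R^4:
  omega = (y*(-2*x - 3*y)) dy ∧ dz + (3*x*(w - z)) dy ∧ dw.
d(omega) = (-2*y) dx ∧ dy ∧ dz + (3*w - 3*z) dx ∧ dy ∧ dw + (3*x) dy ∧ dz ∧ dw

For a 2-form omega = sum_{i<j} g_{ij} dx_i ∧ dx_j, the exterior derivative is
  d(omega) = sum_{i<j} d(g_{ij}) ∧ dx_i ∧ dx_j = sum_{i<j, k} (∂g_{ij}/∂x_k) dx_k ∧ dx_i ∧ dx_j.
Expand each term, using dx_k ∧ dx_i ∧ dx_j = sgn(permutation) dx_{(a)} ∧ dx_{(b)} ∧ dx_{(c)} with (a < b < c) sorted:
  d(y*(-2*x - 3*y)) includes (∂/∂x)(y*(-2*x - 3*y)) dx = (-2*y) dx, which multiplied by dy ∧ dz gives (-2*y) dx ∧ dy ∧ dz
  d(3*x*(w - z)) includes (∂/∂x)(3*x*(w - z)) dx = (3*w - 3*z) dx, which multiplied by dy ∧ dw gives (3*w - 3*z) dx ∧ dy ∧ dw
  d(3*x*(w - z)) includes (∂/∂z)(3*x*(w - z)) dz = (-3*x) dz, which multiplied by dy ∧ dw gives (3*x) dy ∧ dz ∧ dw
Collecting like 3-forms: d(omega) = (-2*y) dx ∧ dy ∧ dz + (3*w - 3*z) dx ∧ dy ∧ dw + (3*x) dy ∧ dz ∧ dw.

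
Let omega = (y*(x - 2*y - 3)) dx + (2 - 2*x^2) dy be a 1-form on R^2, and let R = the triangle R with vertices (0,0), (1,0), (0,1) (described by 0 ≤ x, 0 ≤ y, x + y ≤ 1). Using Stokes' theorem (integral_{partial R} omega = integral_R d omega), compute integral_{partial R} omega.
integral_(partial R) omega = 4/3

Stokes: integral_partial_R omega = integral_R d omega with d omega = (∂Q/∂x - ∂P/∂y) dx ∧ dy.
  ∂Q/∂x = -4*x
  ∂P/∂y = x - 4*y - 3
  integrand = ∂Q/∂x - ∂P/∂y = -5*x + 4*y + 3.
Integrating over R: integral_0^1 integral_0^{1-x} (-5*x + 4*y + 3) dy dx = 4/3.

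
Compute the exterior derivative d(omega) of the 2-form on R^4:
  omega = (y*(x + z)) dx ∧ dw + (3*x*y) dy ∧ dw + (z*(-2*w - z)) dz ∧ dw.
d(omega) = (-x + 3*y - z) dx ∧ dy ∧ dw + (-y) dx ∧ dz ∧ dw

For a 2-form omega = sum_{i<j} g_{ij} dx_i ∧ dx_j, the exterior derivative is
  d(omega) = sum_{i<j} d(g_{ij}) ∧ dx_i ∧ dx_j = sum_{i<j, k} (∂g_{ij}/∂x_k) dx_k ∧ dx_i ∧ dx_j.
Expand each term, using dx_k ∧ dx_i ∧ dx_j = sgn(permutation) dx_{(a)} ∧ dx_{(b)} ∧ dx_{(c)} with (a < b < c) sorted:
  d(y*(x + z)) includes (∂/∂y)(y*(x + z)) dy = (x + z) dy, which multiplied by dx ∧ dw gives (-x - z) dx ∧ dy ∧ dw
  d(y*(x + z)) includes (∂/∂z)(y*(x + z)) dz = (y) dz, which multiplied by dx ∧ dw gives (-y) dx ∧ dz ∧ dw
  d(3*x*y) includes (∂/∂x)(3*x*y) dx = (3*y) dx, which multiplied by dy ∧ dw gives (3*y) dx ∧ dy ∧ dw
Collecting like 3-forms: d(omega) = (-x + 3*y - z) dx ∧ dy ∧ dw + (-y) dx ∧ dz ∧ dw.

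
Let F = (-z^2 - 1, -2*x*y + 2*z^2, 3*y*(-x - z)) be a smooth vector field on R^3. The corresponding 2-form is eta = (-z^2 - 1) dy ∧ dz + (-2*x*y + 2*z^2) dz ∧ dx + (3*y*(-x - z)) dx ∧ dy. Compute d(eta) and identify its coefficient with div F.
d(eta) = (-2*x - 3*y) dx ∧ dy ∧ dz; div F = -2*x - 3*y

For a 2-form in R^3 of the form above, applying d gives a 3-form with coefficient ∂P/∂x + ∂Q/∂y + ∂R/∂z:
  ∂P/∂x = 0
  ∂Q/∂y = -2*x
  ∂R/∂z = -3*y
Sum = -2*x - 3*y, which is exactly div F.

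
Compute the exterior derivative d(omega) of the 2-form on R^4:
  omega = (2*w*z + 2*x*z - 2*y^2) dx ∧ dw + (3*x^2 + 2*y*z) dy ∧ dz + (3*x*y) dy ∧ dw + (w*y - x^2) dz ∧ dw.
d(omega) = (7*y) dx ∧ dy ∧ dw + (-2*w - 4*x) dx ∧ dz ∧ dw + (6*x) dx ∧ dy ∧ dz + (w) dy ∧ dz ∧ dw

For a 2-form omega = sum_{i<j} g_{ij} dx_i ∧ dx_j, the exterior derivative is
  d(omega) = sum_{i<j} d(g_{ij}) ∧ dx_i ∧ dx_j = sum_{i<j, k} (∂g_{ij}/∂x_k) dx_k ∧ dx_i ∧ dx_j.
Expand each term, using dx_k ∧ dx_i ∧ dx_j = sgn(permutation) dx_{(a)} ∧ dx_{(b)} ∧ dx_{(c)} with (a < b < c) sorted:
  d(2*w*z + 2*x*z - 2*y^2) includes (∂/∂y)(2*w*z + 2*x*z - 2*y^2) dy = (-4*y) dy, which multiplied by dx ∧ dw gives (4*y) dx ∧ dy ∧ dw
  d(2*w*z + 2*x*z - 2*y^2) includes (∂/∂z)(2*w*z + 2*x*z - 2*y^2) dz = (2*w + 2*x) dz, which multiplied by dx ∧ dw gives (-2*w - 2*x) dx ∧ dz ∧ dw
  d(3*x^2 + 2*y*z) includes (∂/∂x)(3*x^2 + 2*y*z) dx = (6*x) dx, which multiplied by dy ∧ dz gives (6*x) dx ∧ dy ∧ dz
  d(3*x*y) includes (∂/∂x)(3*x*y) dx = (3*y) dx, which multiplied by dy ∧ dw gives (3*y) dx ∧ dy ∧ dw
  d(w*y - x^2) includes (∂/∂x)(w*y - x^2) dx = (-2*x) dx, which multiplied by dz ∧ dw gives (-2*x) dx ∧ dz ∧ dw
  d(w*y - x^2) includes (∂/∂y)(w*y - x^2) dy = (w) dy, which multiplied by dz ∧ dw gives (w) dy ∧ dz ∧ dw
Collecting like 3-forms: d(omega) = (7*y) dx ∧ dy ∧ dw + (-2*w - 4*x) dx ∧ dz ∧ dw + (6*x) dx ∧ dy ∧ dz + (w) dy ∧ dz ∧ dw.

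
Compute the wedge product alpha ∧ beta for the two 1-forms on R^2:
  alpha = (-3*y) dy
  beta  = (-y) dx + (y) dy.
alpha ∧ beta = (-3*y^2) dx ∧ dy

Distribute the wedge, using dx_i ∧ dx_j = -dx_j ∧ dx_i and dx_i ∧ dx_i = 0. For each pair (i, j) with i < j, the coefficient of dx_i ∧ dx_j in alpha ∧ beta is (alpha_i * beta_j - alpha_j * beta_i). Collecting: alpha ∧ beta = (-3*y^2) dx ∧ dy.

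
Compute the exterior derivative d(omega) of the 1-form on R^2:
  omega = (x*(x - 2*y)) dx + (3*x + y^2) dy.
d(omega) = (2*x + 3) dx ∧ dy

For a 1-form omega = sum_i f_i dx_i, the exterior derivative is
  d(omega) = sum_{i < j} (∂f_j/∂x_i - ∂f_i/∂x_j) dx_i ∧ dx_j.
  coefficient of dx ∧ dy: ∂f_2/∂x - ∂f_1/∂y = ∂(3*x + y^2)/∂x - ∂(x*(x - 2*y))/∂y = 2*x + 3
Assembling: d(omega) = (2*x + 3) dx ∧ dy.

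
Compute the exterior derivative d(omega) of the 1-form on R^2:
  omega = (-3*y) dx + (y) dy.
d(omega) = (3) dx ∧ dy

For a 1-form omega = sum_i f_i dx_i, the exterior derivative is
  d(omega) = sum_{i < j} (∂f_j/∂x_i - ∂f_i/∂x_j) dx_i ∧ dx_j.
  coefficient of dx ∧ dy: ∂f_2/∂x - ∂f_1/∂y = ∂(y)/∂x - ∂(-3*y)/∂y = 3
Assembling: d(omega) = (3) dx ∧ dy.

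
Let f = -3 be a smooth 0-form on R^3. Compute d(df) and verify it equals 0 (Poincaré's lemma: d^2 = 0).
d(df) = 0

Step 1: df = sum_i (∂f/∂x_i) dx_i = (0) dx + (0) dy + (0) dz.
Step 2: Apply d again. Using the 1-form formula, the coefficient of dx ∧ dy in d(df) is ∂^2 f/∂x ∂y - ∂^2 f/∂y ∂x = (0) - (0) = 0 (equality of mixed partials for smooth f).
Similarly for dx ∧ dz and dy ∧ dz — all coefficients vanish. So d(df) = 0.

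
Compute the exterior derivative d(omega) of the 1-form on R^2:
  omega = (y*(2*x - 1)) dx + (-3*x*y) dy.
d(omega) = (-2*x - 3*y + 1) dx ∧ dy

For a 1-form omega = sum_i f_i dx_i, the exterior derivative is
  d(omega) = sum_{i < j} (∂f_j/∂x_i - ∂f_i/∂x_j) dx_i ∧ dx_j.
  coefficient of dx ∧ dy: ∂f_2/∂x - ∂f_1/∂y = ∂(-3*x*y)/∂x - ∂(y*(2*x - 1))/∂y = -2*x - 3*y + 1
Assembling: d(omega) = (-2*x - 3*y + 1) dx ∧ dy.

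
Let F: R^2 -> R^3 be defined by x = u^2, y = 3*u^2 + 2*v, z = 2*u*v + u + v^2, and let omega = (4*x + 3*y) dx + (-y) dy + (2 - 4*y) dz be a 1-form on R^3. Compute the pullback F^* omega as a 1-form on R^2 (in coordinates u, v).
F^* omega = (8*u^3 - 24*u^2*v - 12*u^2 - 16*v^2 - 4*v + 2) du + (-24*u^3 - 24*u^2*v - 6*u^2 - 16*u*v + 4*u - 16*v^2) dv

Using F^*(f dg) = (f ∘ F) d(g ∘ F), substitute each coordinate x_i by F_i(u, v) in f_i, and replace dx_i by d F_i = (∂F_i/∂u) du + (∂F_i/∂v) dv.
  For the x component: f_1(F) = 13*u^2 + 6*v; d F_1 = (2*u) du + (0) dv
  For the y component: f_2(F) = -3*u^2 - 2*v; d F_2 = (6*u) du + (2) dv
  For the z component: f_3(F) = -12*u^2 - 8*v + 2; d F_3 = (2*v + 1) du + (2*u + 2*v) dv
Combining and collecting du, dv coefficients:
  coeff of du: 8*u^3 - 24*u^2*v - 12*u^2 - 16*v^2 - 4*v + 2
  coeff of dv: -24*u^3 - 24*u^2*v - 6*u^2 - 16*u*v + 4*u - 16*v^2
F^* omega = (8*u^3 - 24*u^2*v - 12*u^2 - 16*v^2 - 4*v + 2) du + (-24*u^3 - 24*u^2*v - 6*u^2 - 16*u*v + 4*u - 16*v^2) dv.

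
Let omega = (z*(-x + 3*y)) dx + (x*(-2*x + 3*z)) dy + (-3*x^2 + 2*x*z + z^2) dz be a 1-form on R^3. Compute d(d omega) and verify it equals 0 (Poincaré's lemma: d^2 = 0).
d(d omega) = 0

Step 1: d omega = sum_{i<j} (∂f_j/∂x_i - ∂f_i/∂x_j) dx_i ∧ dx_j:
  coeff of dx ∧ dy: -4*x
  coeff of dx ∧ dz: -5*x - 3*y + 2*z
  coeff of dy ∧ dz: -3*x
Step 2: Apply d again to each 2-form coefficient. The only possible 3-form in R^3 is dx ∧ dy ∧ dz, with coefficient
  ∂(coeff of dy∧dz)/∂x - ∂(coeff of dx∧dz)/∂y + ∂(coeff of dx∧dy)/∂z
  = ∂/∂x (-3*x) - ∂/∂y (-5*x - 3*y + 2*z) + ∂/∂z (-4*x).
Each of these terms simplifies to sums of mixed partials that cancel in pairs. The result is 0 (by equality of mixed partials for smooth functions — Schwarz / Clairaut).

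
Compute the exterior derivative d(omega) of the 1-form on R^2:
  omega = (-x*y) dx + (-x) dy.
d(omega) = (x - 1) dx ∧ dy

For a 1-form omega = sum_i f_i dx_i, the exterior derivative is
  d(omega) = sum_{i < j} (∂f_j/∂x_i - ∂f_i/∂x_j) dx_i ∧ dx_j.
  coefficient of dx ∧ dy: ∂f_2/∂x - ∂f_1/∂y = ∂(-x)/∂x - ∂(-x*y)/∂y = x - 1
Assembling: d(omega) = (x - 1) dx ∧ dy.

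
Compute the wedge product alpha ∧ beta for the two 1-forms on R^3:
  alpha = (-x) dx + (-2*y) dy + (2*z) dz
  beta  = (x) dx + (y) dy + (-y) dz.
alpha ∧ beta = (x*y) dx ∧ dy + (x*(y - 2*z)) dx ∧ dz + (2*y*(y - z)) dy ∧ dz

Distribute the wedge, using dx_i ∧ dx_j = -dx_j ∧ dx_i and dx_i ∧ dx_i = 0. For each pair (i, j) with i < j, the coefficient of dx_i ∧ dx_j in alpha ∧ beta is (alpha_i * beta_j - alpha_j * beta_i). Collecting: alpha ∧ beta = (x*y) dx ∧ dy + (x*(y - 2*z)) dx ∧ dz + (2*y*(y - z)) dy ∧ dz.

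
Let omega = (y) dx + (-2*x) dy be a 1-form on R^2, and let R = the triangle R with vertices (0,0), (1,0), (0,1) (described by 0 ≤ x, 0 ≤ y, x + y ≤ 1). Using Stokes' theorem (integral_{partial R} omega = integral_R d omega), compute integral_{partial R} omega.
integral_(partial R) omega = -3/2

Stokes: integral_partial_R omega = integral_R d omega with d omega = (∂Q/∂x - ∂P/∂y) dx ∧ dy.
  ∂Q/∂x = -2
  ∂P/∂y = 1
  integrand = ∂Q/∂x - ∂P/∂y = -3.
Integrating over R: integral_0^1 integral_0^{1-x} (-3) dy dx = -3/2.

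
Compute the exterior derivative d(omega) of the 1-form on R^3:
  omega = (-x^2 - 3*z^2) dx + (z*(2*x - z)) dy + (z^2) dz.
d(omega) = (2*z) dx ∧ dy + (6*z) dx ∧ dz + (-2*x + 2*z) dy ∧ dz

For a 1-form omega = sum_i f_i dx_i, the exterior derivative is
  d(omega) = sum_{i < j} (∂f_j/∂x_i - ∂f_i/∂x_j) dx_i ∧ dx_j.
  coefficient of dx ∧ dy: ∂f_2/∂x - ∂f_1/∂y = ∂(z*(2*x - z))/∂x - ∂(-x^2 - 3*z^2)/∂y = 2*z
  coefficient of dx ∧ dz: ∂f_3/∂x - ∂f_1/∂z = ∂(z^2)/∂x - ∂(-x^2 - 3*z^2)/∂z = 6*z
  coefficient of dy ∧ dz: ∂f_3/∂y - ∂f_2/∂z = ∂(z^2)/∂y - ∂(z*(2*x - z))/∂z = -2*x + 2*z
Assembling: d(omega) = (2*z) dx ∧ dy + (6*z) dx ∧ dz + (-2*x + 2*z) dy ∧ dz.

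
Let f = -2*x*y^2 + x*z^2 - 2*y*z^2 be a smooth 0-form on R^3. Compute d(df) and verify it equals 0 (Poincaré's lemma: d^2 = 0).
d(df) = 0

Step 1: df = sum_i (∂f/∂x_i) dx_i = (-2*y^2 + z^2) dx + (-4*x*y - 2*z^2) dy + (2*z*(x - 2*y)) dz.
Step 2: Apply d again. Using the 1-form formula, the coefficient of dx ∧ dy in d(df) is ∂^2 f/∂x ∂y - ∂^2 f/∂y ∂x = (-4*y) - (-4*y) = 0 (equality of mixed partials for smooth f).
Similarly for dx ∧ dz and dy ∧ dz — all coefficients vanish. So d(df) = 0.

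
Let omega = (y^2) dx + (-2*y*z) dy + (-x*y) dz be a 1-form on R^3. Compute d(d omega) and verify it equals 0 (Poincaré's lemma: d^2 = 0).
d(d omega) = 0

Step 1: d omega = sum_{i<j} (∂f_j/∂x_i - ∂f_i/∂x_j) dx_i ∧ dx_j:
  coeff of dx ∧ dy: -2*y
  coeff of dx ∧ dz: -y
  coeff of dy ∧ dz: -x + 2*y
Step 2: Apply d again to each 2-form coefficient. The only possible 3-form in R^3 is dx ∧ dy ∧ dz, with coefficient
  ∂(coeff of dy∧dz)/∂x - ∂(coeff of dx∧dz)/∂y + ∂(coeff of dx∧dy)/∂z
  = ∂/∂x (-x + 2*y) - ∂/∂y (-y) + ∂/∂z (-2*y).
Each of these terms simplifies to sums of mixed partials that cancel in pairs. The result is 0 (by equality of mixed partials for smooth functions — Schwarz / Clairaut).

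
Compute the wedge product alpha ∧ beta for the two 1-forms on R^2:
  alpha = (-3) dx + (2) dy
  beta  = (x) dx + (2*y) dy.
alpha ∧ beta = (-2*x - 6*y) dx ∧ dy

Distribute the wedge, using dx_i ∧ dx_j = -dx_j ∧ dx_i and dx_i ∧ dx_i = 0. For each pair (i, j) with i < j, the coefficient of dx_i ∧ dx_j in alpha ∧ beta is (alpha_i * beta_j - alpha_j * beta_i). Collecting: alpha ∧ beta = (-2*x - 6*y) dx ∧ dy.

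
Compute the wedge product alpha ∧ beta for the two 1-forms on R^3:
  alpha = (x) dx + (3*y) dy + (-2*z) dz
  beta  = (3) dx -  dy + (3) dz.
alpha ∧ beta = (-x - 9*y) dx ∧ dy + (3*x + 6*z) dx ∧ dz + (9*y - 2*z) dy ∧ dz

Distribute the wedge, using dx_i ∧ dx_j = -dx_j ∧ dx_i and dx_i ∧ dx_i = 0. For each pair (i, j) with i < j, the coefficient of dx_i ∧ dx_j in alpha ∧ beta is (alpha_i * beta_j - alpha_j * beta_i). Collecting: alpha ∧ beta = (-x - 9*y) dx ∧ dy + (3*x + 6*z) dx ∧ dz + (9*y - 2*z) dy ∧ dz.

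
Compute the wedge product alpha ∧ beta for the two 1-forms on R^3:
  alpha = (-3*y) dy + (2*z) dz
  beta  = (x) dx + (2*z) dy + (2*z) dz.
alpha ∧ beta = (3*x*y) dx ∧ dy + (-2*z*(3*y + 2*z)) dy ∧ dz + (-2*x*z) dx ∧ dz

Distribute the wedge, using dx_i ∧ dx_j = -dx_j ∧ dx_i and dx_i ∧ dx_i = 0. For each pair (i, j) with i < j, the coefficient of dx_i ∧ dx_j in alpha ∧ beta is (alpha_i * beta_j - alpha_j * beta_i). Collecting: alpha ∧ beta = (3*x*y) dx ∧ dy + (-2*z*(3*y + 2*z)) dy ∧ dz + (-2*x*z) dx ∧ dz.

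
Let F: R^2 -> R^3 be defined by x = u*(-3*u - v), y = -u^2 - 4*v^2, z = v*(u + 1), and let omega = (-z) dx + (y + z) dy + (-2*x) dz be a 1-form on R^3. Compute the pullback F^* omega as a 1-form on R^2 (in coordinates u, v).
F^* omega = (2*u^3 + 10*u^2*v + 11*u*v^2 + 4*u*v + v^2) du + (6*u^3 + 11*u^2*v + 6*u^2 - 8*u*v^2 + 3*u*v + 32*v^3 - 8*v^2) dv

Using F^*(f dg) = (f ∘ F) d(g ∘ F), substitute each coordinate x_i by F_i(u, v) in f_i, and replace dx_i by d F_i = (∂F_i/∂u) du + (∂F_i/∂v) dv.
  For the x component: f_1(F) = v*(-u - 1); d F_1 = (-6*u - v) du + (-u) dv
  For the y component: f_2(F) = -u^2 + u*v - 4*v^2 + v; d F_2 = (-2*u) du + (-8*v) dv
  For the z component: f_3(F) = 2*u*(3*u + v); d F_3 = (v) du + (u + 1) dv
Combining and collecting du, dv coefficients:
  coeff of du: 2*u^3 + 10*u^2*v + 11*u*v^2 + 4*u*v + v^2
  coeff of dv: 6*u^3 + 11*u^2*v + 6*u^2 - 8*u*v^2 + 3*u*v + 32*v^3 - 8*v^2
F^* omega = (2*u^3 + 10*u^2*v + 11*u*v^2 + 4*u*v + v^2) du + (6*u^3 + 11*u^2*v + 6*u^2 - 8*u*v^2 + 3*u*v + 32*v^3 - 8*v^2) dv.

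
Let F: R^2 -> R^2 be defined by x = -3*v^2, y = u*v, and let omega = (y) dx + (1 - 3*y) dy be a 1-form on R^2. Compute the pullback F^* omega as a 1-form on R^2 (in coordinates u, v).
F^* omega = (v*(-3*u*v + 1)) du + (u*(-3*u*v - 6*v^2 + 1)) dv

Using F^*(f dg) = (f ∘ F) d(g ∘ F), substitute each coordinate x_i by F_i(u, v) in f_i, and replace dx_i by d F_i = (∂F_i/∂u) du + (∂F_i/∂v) dv.
  For the x component: f_1(F) = u*v; d F_1 = (0) du + (-6*v) dv
  For the y component: f_2(F) = -3*u*v + 1; d F_2 = (v) du + (u) dv
Combining and collecting du, dv coefficients:
  coeff of du: v*(-3*u*v + 1)
  coeff of dv: u*(-3*u*v - 6*v^2 + 1)
F^* omega = (v*(-3*u*v + 1)) du + (u*(-3*u*v - 6*v^2 + 1)) dv.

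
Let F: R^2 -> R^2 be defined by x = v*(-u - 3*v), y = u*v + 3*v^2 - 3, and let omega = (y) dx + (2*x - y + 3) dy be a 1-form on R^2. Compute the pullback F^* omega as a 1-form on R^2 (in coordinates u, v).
F^* omega = (v*(-4*u*v - 12*v^2 + 9)) du + (-4*u^2*v - 36*u*v^2 + 9*u - 72*v^3 + 54*v) dv

Using F^*(f dg) = (f ∘ F) d(g ∘ F), substitute each coordinate x_i by F_i(u, v) in f_i, and replace dx_i by d F_i = (∂F_i/∂u) du + (∂F_i/∂v) dv.
  For the x component: f_1(F) = u*v + 3*v^2 - 3; d F_1 = (-v) du + (-u - 6*v) dv
  For the y component: f_2(F) = -3*u*v - 9*v^2 + 6; d F_2 = (v) du + (u + 6*v) dv
Combining and collecting du, dv coefficients:
  coeff of du: v*(-4*u*v - 12*v^2 + 9)
  coeff of dv: -4*u^2*v - 36*u*v^2 + 9*u - 72*v^3 + 54*v
F^* omega = (v*(-4*u*v - 12*v^2 + 9)) du + (-4*u^2*v - 36*u*v^2 + 9*u - 72*v^3 + 54*v) dv.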